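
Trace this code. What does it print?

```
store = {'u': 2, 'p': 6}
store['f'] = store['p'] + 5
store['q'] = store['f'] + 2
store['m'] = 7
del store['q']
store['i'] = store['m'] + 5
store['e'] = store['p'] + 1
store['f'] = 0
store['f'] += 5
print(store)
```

store['f'] = store['p']+5 = 11 → {'u': 2, 'p': 6, 'f': 11}
store['q'] = store['f']+2 = 13 → {'u': 2, 'p': 6, 'f': 11, 'q': 13}
store['m'] = 7 → {'u': 2, 'p': 6, 'f': 11, 'q': 13, 'm': 7}
del 'q' → {'u': 2, 'p': 6, 'f': 11, 'm': 7}
store['i'] = store['m']+5 = 12 → {'u': 2, 'p': 6, 'f': 11, 'm': 7, 'i': 12}
store['e'] = store['p']+1 = 7 → {'u': 2, 'p': 6, 'f': 11, 'm': 7, 'i': 12, 'e': 7}
store['f'] = 0 → {'u': 2, 'p': 6, 'f': 0, 'm': 7, 'i': 12, 'e': 7}
store['f'] = 0+5 = 5 → {'u': 2, 'p': 6, 'f': 5, 'm': 7, 'i': 12, 'e': 7}

{'u': 2, 'p': 6, 'f': 5, 'm': 7, 'i': 12, 'e': 7}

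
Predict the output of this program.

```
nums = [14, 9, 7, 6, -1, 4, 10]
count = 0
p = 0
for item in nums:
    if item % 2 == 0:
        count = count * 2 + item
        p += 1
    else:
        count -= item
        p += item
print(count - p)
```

11

item=14: even, count = 0*2+14 = 14; p=1
item=9: not even, count = 14-9 = 5; p=10
item=7: not even, count = 5-7 = -2; p=17
item=6: even, count = (-2)*2+6 = 2; p=18
item=-1: not even, count = 2-(-1) = 3; p=17
item=4: even, count = 3*2+4 = 10; p=18
item=10: even, count = 10*2+10 = 30; p=19
count-p = 30-19 = 11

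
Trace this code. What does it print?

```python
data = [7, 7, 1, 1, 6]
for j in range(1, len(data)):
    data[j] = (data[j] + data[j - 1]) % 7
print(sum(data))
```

j=1: data[1] = (7+7)%7 = 0 → [7, 0, 1, 1, 6]
j=2: data[2] = (1+0)%7 = 1 → [7, 0, 1, 1, 6]
j=3: data[3] = (1+1)%7 = 2 → [7, 0, 1, 2, 6]
j=4: data[4] = (6+2)%7 = 1 → [7, 0, 1, 2, 1]
sum = 11

11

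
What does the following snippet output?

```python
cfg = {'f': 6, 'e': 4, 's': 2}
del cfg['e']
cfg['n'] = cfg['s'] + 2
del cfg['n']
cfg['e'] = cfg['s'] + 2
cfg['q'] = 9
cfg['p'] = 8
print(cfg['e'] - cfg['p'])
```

-4

del 'e' → {'f': 6, 's': 2}
cfg['n'] = cfg['s']+2 = 4 → {'f': 6, 's': 2, 'n': 4}
del 'n' → {'f': 6, 's': 2}
cfg['e'] = cfg['s']+2 = 4 → {'f': 6, 's': 2, 'e': 4}
cfg['q'] = 9 → {'f': 6, 's': 2, 'e': 4, 'q': 9}
cfg['p'] = 8 → {'f': 6, 's': 2, 'e': 4, 'q': 9, 'p': 8}
cfg['e']-cfg['p'] = 4-8 = -4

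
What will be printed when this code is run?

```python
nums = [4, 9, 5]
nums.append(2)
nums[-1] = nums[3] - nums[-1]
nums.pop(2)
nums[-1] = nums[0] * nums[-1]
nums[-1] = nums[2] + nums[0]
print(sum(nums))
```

17

append 2 → [4, 9, 5, 2]
nums[-1] = nums[3]-nums[-1] = 2-2 = 0 → [4, 9, 5, 0]
pop(2) removes 5 → [4, 9, 0]
nums[-1] = nums[0]*nums[-1] = 4*0 = 0 → [4, 9, 0]
nums[-1] = nums[2]+nums[0] = 0+4 = 4 → [4, 9, 4]
sum = 17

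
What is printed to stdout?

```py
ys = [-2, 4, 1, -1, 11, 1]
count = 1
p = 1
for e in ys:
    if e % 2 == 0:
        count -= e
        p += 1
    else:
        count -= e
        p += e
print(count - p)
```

e=-2: even, count = 1-(-2) = 3; p=2
e=4: even, count = 3-4 = -1; p=3
e=1: not even, count = (-1)-1 = -2; p=4
e=-1: not even, count = (-2)-(-1) = -1; p=3
e=11: not even, count = (-1)-11 = -12; p=14
e=1: not even, count = (-12)-1 = -13; p=15
count-p = (-13)-15 = -28

-28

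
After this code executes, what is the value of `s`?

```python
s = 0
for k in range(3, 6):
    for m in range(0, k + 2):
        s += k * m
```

k=3,m=0: s = 0+0 = 0
k=3,m=1: s = 0+3 = 3
k=3,m=2: s = 3+6 = 9
k=3,m=3: s = 9+9 = 18
k=3,m=4: s = 18+12 = 30
k=4,m=0: s = 30+0 = 30
k=4,m=1: s = 30+4 = 34
k=4,m=2: s = 34+8 = 42
k=4,m=3: s = 42+12 = 54
k=4,m=4: s = 54+16 = 70
k=4,m=5: s = 70+20 = 90
k=5,m=0: s = 90+0 = 90
k=5,m=1: s = 90+5 = 95
k=5,m=2: s = 95+10 = 105
k=5,m=3: s = 105+15 = 120
k=5,m=4: s = 120+20 = 140
k=5,m=5: s = 140+25 = 165
k=5,m=6: s = 165+30 = 195

195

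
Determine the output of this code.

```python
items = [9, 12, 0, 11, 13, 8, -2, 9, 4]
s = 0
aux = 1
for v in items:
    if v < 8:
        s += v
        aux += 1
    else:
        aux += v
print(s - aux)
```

-64

v=9: not <8; aux=10
v=12: not <8; aux=22
v=0: <8, s = 0+0 = 0; aux=23
v=11: not <8; aux=34
v=13: not <8; aux=47
v=8: not <8; aux=55
v=-2: <8, s = 0+(-2) = -2; aux=56
v=9: not <8; aux=65
v=4: <8, s = (-2)+4 = 2; aux=66
s-aux = 2-66 = -64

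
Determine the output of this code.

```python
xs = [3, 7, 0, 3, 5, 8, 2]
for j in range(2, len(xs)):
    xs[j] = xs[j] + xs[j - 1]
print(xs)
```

[3, 7, 7, 10, 15, 23, 25]

j=2: xs[2] = 0+7 = 7 → [3, 7, 7, 3, 5, 8, 2]
j=3: xs[3] = 3+7 = 10 → [3, 7, 7, 10, 5, 8, 2]
j=4: xs[4] = 5+10 = 15 → [3, 7, 7, 10, 15, 8, 2]
j=5: xs[5] = 8+15 = 23 → [3, 7, 7, 10, 15, 23, 2]
j=6: xs[6] = 2+23 = 25 → [3, 7, 7, 10, 15, 23, 25]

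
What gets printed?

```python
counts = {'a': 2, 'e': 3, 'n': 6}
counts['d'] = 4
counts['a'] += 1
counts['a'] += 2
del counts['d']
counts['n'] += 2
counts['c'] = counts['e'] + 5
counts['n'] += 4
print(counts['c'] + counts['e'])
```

counts['d'] = 4 → {'a': 2, 'e': 3, 'n': 6, 'd': 4}
counts['a'] = 2+1 = 3 → {'a': 3, 'e': 3, 'n': 6, 'd': 4}
counts['a'] = 3+2 = 5 → {'a': 5, 'e': 3, 'n': 6, 'd': 4}
del 'd' → {'a': 5, 'e': 3, 'n': 6}
counts['n'] = 6+2 = 8 → {'a': 5, 'e': 3, 'n': 8}
counts['c'] = counts['e']+5 = 8 → {'a': 5, 'e': 3, 'n': 8, 'c': 8}
counts['n'] = 8+4 = 12 → {'a': 5, 'e': 3, 'n': 12, 'c': 8}
counts['c']+counts['e'] = 8+3 = 11

11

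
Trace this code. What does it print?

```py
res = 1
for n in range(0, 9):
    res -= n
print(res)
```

-35

n=0: res = 1-0 = 1
n=1: res = 1-1 = 0
n=2: res = 0-2 = -2
n=3: res = (-2)-3 = -5
n=4: res = (-5)-4 = -9
n=5: res = (-9)-5 = -14
n=6: res = (-14)-6 = -20
n=7: res = (-20)-7 = -27
n=8: res = (-27)-8 = -35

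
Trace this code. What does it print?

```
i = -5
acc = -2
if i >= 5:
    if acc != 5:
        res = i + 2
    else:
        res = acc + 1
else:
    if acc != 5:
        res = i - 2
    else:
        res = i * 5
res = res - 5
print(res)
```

i=-5, acc=-2
i >= 5 is False; acc != 5 is True
→ res = i - 2 = -7
res = (-7)-5 = -12

-12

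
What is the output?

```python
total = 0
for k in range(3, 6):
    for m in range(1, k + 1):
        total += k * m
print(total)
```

133

k=3,m=1: total = 0+3 = 3
k=3,m=2: total = 3+6 = 9
k=3,m=3: total = 9+9 = 18
k=4,m=1: total = 18+4 = 22
k=4,m=2: total = 22+8 = 30
k=4,m=3: total = 30+12 = 42
k=4,m=4: total = 42+16 = 58
k=5,m=1: total = 58+5 = 63
k=5,m=2: total = 63+10 = 73
k=5,m=3: total = 73+15 = 88
k=5,m=4: total = 88+20 = 108
k=5,m=5: total = 108+25 = 133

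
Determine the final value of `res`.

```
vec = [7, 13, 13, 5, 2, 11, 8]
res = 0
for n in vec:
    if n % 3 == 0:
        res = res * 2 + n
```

0

n=7: not %3==0
n=13: not %3==0
n=13: not %3==0
n=5: not %3==0
n=2: not %3==0
n=11: not %3==0
n=8: not %3==0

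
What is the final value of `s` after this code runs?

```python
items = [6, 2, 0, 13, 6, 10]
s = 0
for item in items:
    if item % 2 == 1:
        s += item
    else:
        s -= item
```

-11

item=6: not odd, s = 0-6 = -6
item=2: not odd, s = (-6)-2 = -8
item=0: not odd, s = (-8)-0 = -8
item=13: odd, s = (-8)+13 = 5
item=6: not odd, s = 5-6 = -1
item=10: not odd, s = (-1)-10 = -11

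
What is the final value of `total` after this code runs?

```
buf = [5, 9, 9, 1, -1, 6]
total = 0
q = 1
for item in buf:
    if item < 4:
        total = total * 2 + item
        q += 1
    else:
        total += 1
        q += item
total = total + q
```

item=5: not <4, total = 0+1 = 1; q=6
item=9: not <4, total = 1+1 = 2; q=15
item=9: not <4, total = 2+1 = 3; q=24
item=1: <4, total = 3*2+1 = 7; q=25
item=-1: <4, total = 7*2+(-1) = 13; q=26
item=6: not <4, total = 13+1 = 14; q=32
total+q = 14+32 = 46

46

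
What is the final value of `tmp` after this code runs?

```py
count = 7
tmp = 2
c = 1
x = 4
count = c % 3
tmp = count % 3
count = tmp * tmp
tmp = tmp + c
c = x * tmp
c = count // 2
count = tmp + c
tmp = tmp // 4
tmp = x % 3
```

1

count = 1%3 = 1
tmp = 1%3 = 1
count = 1*1 = 1
tmp = 1+1 = 2
c = 4*2 = 8
c = 1//2 = 0
count = 2+0 = 2
tmp = 2//4 = 0
tmp = 4%3 = 1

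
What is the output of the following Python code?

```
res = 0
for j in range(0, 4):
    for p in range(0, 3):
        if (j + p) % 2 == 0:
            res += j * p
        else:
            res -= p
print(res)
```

j=0,p=0: even sum, res = 0+0 = 0
j=0,p=1: odd sum, res = 0-1 = -1
j=0,p=2: even sum, res = (-1)+0 = -1
j=1,p=0: odd sum, res = (-1)-0 = -1
j=1,p=1: even sum, res = (-1)+1 = 0
j=1,p=2: odd sum, res = 0-2 = -2
j=2,p=0: even sum, res = (-2)+0 = -2
j=2,p=1: odd sum, res = (-2)-1 = -3
j=2,p=2: even sum, res = (-3)+4 = 1
j=3,p=0: odd sum, res = 1-0 = 1
j=3,p=1: even sum, res = 1+3 = 4
j=3,p=2: odd sum, res = 4-2 = 2

2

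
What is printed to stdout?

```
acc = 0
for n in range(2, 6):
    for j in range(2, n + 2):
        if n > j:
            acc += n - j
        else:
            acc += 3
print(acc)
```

34

n=2,j=2: not 2>2, acc = 0+3 = 3
n=2,j=3: not 2>3, acc = 3+3 = 6
n=3,j=2: 3>2, acc = 6+1 = 7
n=3,j=3: not 3>3, acc = 7+3 = 10
n=3,j=4: not 3>4, acc = 10+3 = 13
n=4,j=2: 4>2, acc = 13+2 = 15
n=4,j=3: 4>3, acc = 15+1 = 16
n=4,j=4: not 4>4, acc = 16+3 = 19
n=4,j=5: not 4>5, acc = 19+3 = 22
n=5,j=2: 5>2, acc = 22+3 = 25
n=5,j=3: 5>3, acc = 25+2 = 27
n=5,j=4: 5>4, acc = 27+1 = 28
n=5,j=5: not 5>5, acc = 28+3 = 31
n=5,j=6: not 5>6, acc = 31+3 = 34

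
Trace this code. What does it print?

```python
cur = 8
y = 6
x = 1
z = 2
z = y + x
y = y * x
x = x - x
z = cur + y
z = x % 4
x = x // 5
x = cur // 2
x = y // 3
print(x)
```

2

z = 6+1 = 7
y = 6*1 = 6
x = 1-1 = 0
z = 8+6 = 14
z = 0%4 = 0
x = 0//5 = 0
x = 8//2 = 4
x = 6//3 = 2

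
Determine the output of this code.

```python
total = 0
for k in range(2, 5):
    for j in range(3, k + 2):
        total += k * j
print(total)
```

k=2,j=3: total = 0+6 = 6
k=3,j=3: total = 6+9 = 15
k=3,j=4: total = 15+12 = 27
k=4,j=3: total = 27+12 = 39
k=4,j=4: total = 39+16 = 55
k=4,j=5: total = 55+20 = 75

75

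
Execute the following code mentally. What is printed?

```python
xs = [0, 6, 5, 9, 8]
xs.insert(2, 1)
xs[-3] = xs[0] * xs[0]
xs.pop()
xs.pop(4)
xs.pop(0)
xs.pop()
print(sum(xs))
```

7

insert 1 at 2 → [0, 6, 1, 5, 9, 8]
xs[-3] = xs[0]*xs[0] = 0*0 = 0 → [0, 6, 1, 0, 9, 8]
pop() removes 8 → [0, 6, 1, 0, 9]
pop(4) removes 9 → [0, 6, 1, 0]
pop(0) removes 0 → [6, 1, 0]
pop() removes 0 → [6, 1]
sum = 7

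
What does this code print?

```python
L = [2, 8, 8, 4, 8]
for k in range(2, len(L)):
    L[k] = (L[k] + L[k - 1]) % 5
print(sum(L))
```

k=2: L[2] = (8+8)%5 = 1 → [2, 8, 1, 4, 8]
k=3: L[3] = (4+1)%5 = 0 → [2, 8, 1, 0, 8]
k=4: L[4] = (8+0)%5 = 3 → [2, 8, 1, 0, 3]
sum = 14

14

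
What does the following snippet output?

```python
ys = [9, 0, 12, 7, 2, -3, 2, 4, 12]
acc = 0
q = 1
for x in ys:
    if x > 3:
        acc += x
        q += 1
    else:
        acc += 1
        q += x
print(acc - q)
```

x=9: >3, acc = 0+9 = 9; q=2
x=0: not >3, acc = 9+1 = 10; q=2
x=12: >3, acc = 10+12 = 22; q=3
x=7: >3, acc = 22+7 = 29; q=4
x=2: not >3, acc = 29+1 = 30; q=6
x=-3: not >3, acc = 30+1 = 31; q=3
x=2: not >3, acc = 31+1 = 32; q=5
x=4: >3, acc = 32+4 = 36; q=6
x=12: >3, acc = 36+12 = 48; q=7
acc-q = 48-7 = 41

41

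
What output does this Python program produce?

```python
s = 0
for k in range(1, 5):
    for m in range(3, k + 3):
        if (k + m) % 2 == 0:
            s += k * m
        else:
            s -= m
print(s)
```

60

k=1,m=3: even sum, s = 0+3 = 3
k=2,m=3: odd sum, s = 3-3 = 0
k=2,m=4: even sum, s = 0+8 = 8
k=3,m=3: even sum, s = 8+9 = 17
k=3,m=4: odd sum, s = 17-4 = 13
k=3,m=5: even sum, s = 13+15 = 28
k=4,m=3: odd sum, s = 28-3 = 25
k=4,m=4: even sum, s = 25+16 = 41
k=4,m=5: odd sum, s = 41-5 = 36
k=4,m=6: even sum, s = 36+24 = 60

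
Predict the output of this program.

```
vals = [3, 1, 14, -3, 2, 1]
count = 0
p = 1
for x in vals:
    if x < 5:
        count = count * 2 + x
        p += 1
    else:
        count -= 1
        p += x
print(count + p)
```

61

x=3: <5, count = 0*2+3 = 3; p=2
x=1: <5, count = 3*2+1 = 7; p=3
x=14: not <5, count = 7-1 = 6; p=17
x=-3: <5, count = 6*2+(-3) = 9; p=18
x=2: <5, count = 9*2+2 = 20; p=19
x=1: <5, count = 20*2+1 = 41; p=20
count+p = 41+20 = 61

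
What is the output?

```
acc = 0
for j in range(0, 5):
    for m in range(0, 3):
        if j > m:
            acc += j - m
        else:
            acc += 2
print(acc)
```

j=0,m=0: not 0>0, acc = 0+2 = 2
j=0,m=1: not 0>1, acc = 2+2 = 4
j=0,m=2: not 0>2, acc = 4+2 = 6
j=1,m=0: 1>0, acc = 6+1 = 7
j=1,m=1: not 1>1, acc = 7+2 = 9
j=1,m=2: not 1>2, acc = 9+2 = 11
j=2,m=0: 2>0, acc = 11+2 = 13
j=2,m=1: 2>1, acc = 13+1 = 14
j=2,m=2: not 2>2, acc = 14+2 = 16
j=3,m=0: 3>0, acc = 16+3 = 19
j=3,m=1: 3>1, acc = 19+2 = 21
j=3,m=2: 3>2, acc = 21+1 = 22
j=4,m=0: 4>0, acc = 22+4 = 26
j=4,m=1: 4>1, acc = 26+3 = 29
j=4,m=2: 4>2, acc = 29+2 = 31

31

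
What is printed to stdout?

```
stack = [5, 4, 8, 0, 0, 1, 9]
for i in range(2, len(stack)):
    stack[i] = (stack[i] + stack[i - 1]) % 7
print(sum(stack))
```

i=2: stack[2] = (8+4)%7 = 5 → [5, 4, 5, 0, 0, 1, 9]
i=3: stack[3] = (0+5)%7 = 5 → [5, 4, 5, 5, 0, 1, 9]
i=4: stack[4] = (0+5)%7 = 5 → [5, 4, 5, 5, 5, 1, 9]
i=5: stack[5] = (1+5)%7 = 6 → [5, 4, 5, 5, 5, 6, 9]
i=6: stack[6] = (9+6)%7 = 1 → [5, 4, 5, 5, 5, 6, 1]
sum = 31

31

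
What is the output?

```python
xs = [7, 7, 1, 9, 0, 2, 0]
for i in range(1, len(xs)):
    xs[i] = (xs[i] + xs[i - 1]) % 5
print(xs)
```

i=1: xs[1] = (7+7)%5 = 4 → [7, 4, 1, 9, 0, 2, 0]
i=2: xs[2] = (1+4)%5 = 0 → [7, 4, 0, 9, 0, 2, 0]
i=3: xs[3] = (9+0)%5 = 4 → [7, 4, 0, 4, 0, 2, 0]
i=4: xs[4] = (0+4)%5 = 4 → [7, 4, 0, 4, 4, 2, 0]
i=5: xs[5] = (2+4)%5 = 1 → [7, 4, 0, 4, 4, 1, 0]
i=6: xs[6] = (0+1)%5 = 1 → [7, 4, 0, 4, 4, 1, 1]

[7, 4, 0, 4, 4, 1, 1]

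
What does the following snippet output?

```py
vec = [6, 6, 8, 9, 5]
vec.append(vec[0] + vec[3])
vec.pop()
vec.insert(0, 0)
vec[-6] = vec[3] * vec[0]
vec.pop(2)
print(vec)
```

append vec[0]+vec[3] = 6+9 = 15 → [6, 6, 8, 9, 5, 15]
pop() removes 15 → [6, 6, 8, 9, 5]
insert 0 at 0 → [0, 6, 6, 8, 9, 5]
vec[-6] = vec[3]*vec[0] = 8*0 = 0 → [0, 6, 6, 8, 9, 5]
pop(2) removes 6 → [0, 6, 8, 9, 5]

[0, 6, 8, 9, 5]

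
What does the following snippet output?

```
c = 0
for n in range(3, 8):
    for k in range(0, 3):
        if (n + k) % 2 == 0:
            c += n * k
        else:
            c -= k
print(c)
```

27

n=3,k=0: odd sum, c = 0-0 = 0
n=3,k=1: even sum, c = 0+3 = 3
n=3,k=2: odd sum, c = 3-2 = 1
n=4,k=0: even sum, c = 1+0 = 1
n=4,k=1: odd sum, c = 1-1 = 0
n=4,k=2: even sum, c = 0+8 = 8
n=5,k=0: odd sum, c = 8-0 = 8
n=5,k=1: even sum, c = 8+5 = 13
n=5,k=2: odd sum, c = 13-2 = 11
n=6,k=0: even sum, c = 11+0 = 11
n=6,k=1: odd sum, c = 11-1 = 10
n=6,k=2: even sum, c = 10+12 = 22
n=7,k=0: odd sum, c = 22-0 = 22
n=7,k=1: even sum, c = 22+7 = 29
n=7,k=2: odd sum, c = 29-2 = 27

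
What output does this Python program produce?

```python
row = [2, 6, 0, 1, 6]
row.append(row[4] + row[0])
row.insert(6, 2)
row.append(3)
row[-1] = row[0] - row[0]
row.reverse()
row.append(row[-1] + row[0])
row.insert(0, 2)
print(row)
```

[2, 0, 2, 8, 6, 1, 0, 6, 2, 2]

append row[4]+row[0] = 6+2 = 8 → [2, 6, 0, 1, 6, 8]
insert 2 at 6 → [2, 6, 0, 1, 6, 8, 2]
append 3 → [2, 6, 0, 1, 6, 8, 2, 3]
row[-1] = row[0]-row[0] = 2-2 = 0 → [2, 6, 0, 1, 6, 8, 2, 0]
reverse → [0, 2, 8, 6, 1, 0, 6, 2]
append row[-1]+row[0] = 2+0 = 2 → [0, 2, 8, 6, 1, 0, 6, 2, 2]
insert 2 at 0 → [2, 0, 2, 8, 6, 1, 0, 6, 2, 2]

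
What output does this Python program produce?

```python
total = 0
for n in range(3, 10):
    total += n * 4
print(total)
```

168

n=3: total = 0+3*4 = 12
n=4: total = 12+4*4 = 28
n=5: total = 28+5*4 = 48
n=6: total = 48+6*4 = 72
n=7: total = 72+7*4 = 100
n=8: total = 100+8*4 = 132
n=9: total = 132+9*4 = 168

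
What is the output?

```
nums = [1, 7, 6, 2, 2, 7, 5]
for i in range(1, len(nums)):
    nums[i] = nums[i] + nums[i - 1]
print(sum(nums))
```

112

i=1: nums[1] = 7+1 = 8 → [1, 8, 6, 2, 2, 7, 5]
i=2: nums[2] = 6+8 = 14 → [1, 8, 14, 2, 2, 7, 5]
i=3: nums[3] = 2+14 = 16 → [1, 8, 14, 16, 2, 7, 5]
i=4: nums[4] = 2+16 = 18 → [1, 8, 14, 16, 18, 7, 5]
i=5: nums[5] = 7+18 = 25 → [1, 8, 14, 16, 18, 25, 5]
i=6: nums[6] = 5+25 = 30 → [1, 8, 14, 16, 18, 25, 30]
sum = 112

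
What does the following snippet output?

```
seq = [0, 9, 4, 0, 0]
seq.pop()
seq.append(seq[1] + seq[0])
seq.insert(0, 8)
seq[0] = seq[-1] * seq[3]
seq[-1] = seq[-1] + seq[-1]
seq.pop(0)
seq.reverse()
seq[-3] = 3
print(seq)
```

[18, 0, 3, 9, 0]

pop() removes 0 → [0, 9, 4, 0]
append seq[1]+seq[0] = 9+0 = 9 → [0, 9, 4, 0, 9]
insert 8 at 0 → [8, 0, 9, 4, 0, 9]
seq[0] = seq[-1]*seq[3] = 9*4 = 36 → [36, 0, 9, 4, 0, 9]
seq[-1] = seq[-1]+seq[-1] = 9+9 = 18 → [36, 0, 9, 4, 0, 18]
pop(0) removes 36 → [0, 9, 4, 0, 18]
reverse → [18, 0, 4, 9, 0]
seq[-3] = 3 → [18, 0, 3, 9, 0]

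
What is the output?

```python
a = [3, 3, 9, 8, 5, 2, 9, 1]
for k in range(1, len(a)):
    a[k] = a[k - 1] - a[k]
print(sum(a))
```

k=1: a[1] = 3-3 = 0 → [3, 0, 9, 8, 5, 2, 9, 1]
k=2: a[2] = 0-9 = -9 → [3, 0, -9, 8, 5, 2, 9, 1]
k=3: a[3] = (-9)-8 = -17 → [3, 0, -9, -17, 5, 2, 9, 1]
k=4: a[4] = (-17)-5 = -22 → [3, 0, -9, -17, -22, 2, 9, 1]
k=5: a[5] = (-22)-2 = -24 → [3, 0, -9, -17, -22, -24, 9, 1]
k=6: a[6] = (-24)-9 = -33 → [3, 0, -9, -17, -22, -24, -33, 1]
k=7: a[7] = (-33)-1 = -34 → [3, 0, -9, -17, -22, -24, -33, -34]
sum = -136

-136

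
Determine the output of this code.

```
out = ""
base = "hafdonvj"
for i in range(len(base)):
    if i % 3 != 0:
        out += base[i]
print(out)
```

afonj

i=0: skip
i=1: add 'a' → 'a'
i=2: add 'f' → 'af'
i=3: skip
i=4: add 'o' → 'afo'
i=5: add 'n' → 'afon'
i=6: skip
i=7: add 'j' → 'afonj'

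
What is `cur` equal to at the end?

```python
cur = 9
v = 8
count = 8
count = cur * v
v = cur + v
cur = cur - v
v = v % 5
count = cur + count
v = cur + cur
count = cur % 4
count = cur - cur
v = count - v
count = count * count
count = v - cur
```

-8

count = 9*8 = 72
v = 9+8 = 17
cur = 9-17 = -8
v = 17%5 = 2
count = (-8)+72 = 64
v = (-8)+(-8) = -16
count = (-8)%4 = 0
count = (-8)-(-8) = 0
v = 0-(-16) = 16
count = 0*0 = 0
count = 16-(-8) = 24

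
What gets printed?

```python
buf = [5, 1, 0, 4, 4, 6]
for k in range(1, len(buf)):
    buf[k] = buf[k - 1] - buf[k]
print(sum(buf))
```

-1

k=1: buf[1] = 5-1 = 4 → [5, 4, 0, 4, 4, 6]
k=2: buf[2] = 4-0 = 4 → [5, 4, 4, 4, 4, 6]
k=3: buf[3] = 4-4 = 0 → [5, 4, 4, 0, 4, 6]
k=4: buf[4] = 0-4 = -4 → [5, 4, 4, 0, -4, 6]
k=5: buf[5] = (-4)-6 = -10 → [5, 4, 4, 0, -4, -10]
sum = -1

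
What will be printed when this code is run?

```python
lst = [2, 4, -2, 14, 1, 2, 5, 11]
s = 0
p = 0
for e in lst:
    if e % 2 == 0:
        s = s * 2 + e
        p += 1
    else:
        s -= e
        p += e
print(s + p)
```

90

e=2: even, s = 0*2+2 = 2; p=1
e=4: even, s = 2*2+4 = 8; p=2
e=-2: even, s = 8*2+(-2) = 14; p=3
e=14: even, s = 14*2+14 = 42; p=4
e=1: not even, s = 42-1 = 41; p=5
e=2: even, s = 41*2+2 = 84; p=6
e=5: not even, s = 84-5 = 79; p=11
e=11: not even, s = 79-11 = 68; p=22
s+p = 68+22 = 90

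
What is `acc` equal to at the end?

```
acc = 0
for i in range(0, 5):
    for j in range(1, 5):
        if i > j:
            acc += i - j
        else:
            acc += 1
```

24

i=0,j=1: not 0>1, acc = 0+1 = 1
i=0,j=2: not 0>2, acc = 1+1 = 2
i=0,j=3: not 0>3, acc = 2+1 = 3
i=0,j=4: not 0>4, acc = 3+1 = 4
i=1,j=1: not 1>1, acc = 4+1 = 5
i=1,j=2: not 1>2, acc = 5+1 = 6
i=1,j=3: not 1>3, acc = 6+1 = 7
i=1,j=4: not 1>4, acc = 7+1 = 8
i=2,j=1: 2>1, acc = 8+1 = 9
i=2,j=2: not 2>2, acc = 9+1 = 10
i=2,j=3: not 2>3, acc = 10+1 = 11
i=2,j=4: not 2>4, acc = 11+1 = 12
i=3,j=1: 3>1, acc = 12+2 = 14
i=3,j=2: 3>2, acc = 14+1 = 15
i=3,j=3: not 3>3, acc = 15+1 = 16
i=3,j=4: not 3>4, acc = 16+1 = 17
i=4,j=1: 4>1, acc = 17+3 = 20
i=4,j=2: 4>2, acc = 20+2 = 22
i=4,j=3: 4>3, acc = 22+1 = 23
i=4,j=4: not 4>4, acc = 23+1 = 24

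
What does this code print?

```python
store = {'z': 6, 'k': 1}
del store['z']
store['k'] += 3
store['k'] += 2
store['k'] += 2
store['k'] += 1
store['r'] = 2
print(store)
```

{'k': 9, 'r': 2}

del 'z' → {'k': 1}
store['k'] = 1+3 = 4 → {'k': 4}
store['k'] = 4+2 = 6 → {'k': 6}
store['k'] = 6+2 = 8 → {'k': 8}
store['k'] = 8+1 = 9 → {'k': 9}
store['r'] = 2 → {'k': 9, 'r': 2}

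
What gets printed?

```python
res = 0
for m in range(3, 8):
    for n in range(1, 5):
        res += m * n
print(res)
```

250

m=3,n=1: res = 0+3 = 3
m=3,n=2: res = 3+6 = 9
m=3,n=3: res = 9+9 = 18
m=3,n=4: res = 18+12 = 30
m=4,n=1: res = 30+4 = 34
m=4,n=2: res = 34+8 = 42
m=4,n=3: res = 42+12 = 54
m=4,n=4: res = 54+16 = 70
m=5,n=1: res = 70+5 = 75
m=5,n=2: res = 75+10 = 85
m=5,n=3: res = 85+15 = 100
m=5,n=4: res = 100+20 = 120
m=6,n=1: res = 120+6 = 126
m=6,n=2: res = 126+12 = 138
m=6,n=3: res = 138+18 = 156
m=6,n=4: res = 156+24 = 180
m=7,n=1: res = 180+7 = 187
m=7,n=2: res = 187+14 = 201
m=7,n=3: res = 201+21 = 222
m=7,n=4: res = 222+28 = 250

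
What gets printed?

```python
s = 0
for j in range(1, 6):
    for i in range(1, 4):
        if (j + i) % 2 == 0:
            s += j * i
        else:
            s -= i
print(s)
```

34

j=1,i=1: even sum, s = 0+1 = 1
j=1,i=2: odd sum, s = 1-2 = -1
j=1,i=3: even sum, s = (-1)+3 = 2
j=2,i=1: odd sum, s = 2-1 = 1
j=2,i=2: even sum, s = 1+4 = 5
j=2,i=3: odd sum, s = 5-3 = 2
j=3,i=1: even sum, s = 2+3 = 5
j=3,i=2: odd sum, s = 5-2 = 3
j=3,i=3: even sum, s = 3+9 = 12
j=4,i=1: odd sum, s = 12-1 = 11
j=4,i=2: even sum, s = 11+8 = 19
j=4,i=3: odd sum, s = 19-3 = 16
j=5,i=1: even sum, s = 16+5 = 21
j=5,i=2: odd sum, s = 21-2 = 19
j=5,i=3: even sum, s = 19+15 = 34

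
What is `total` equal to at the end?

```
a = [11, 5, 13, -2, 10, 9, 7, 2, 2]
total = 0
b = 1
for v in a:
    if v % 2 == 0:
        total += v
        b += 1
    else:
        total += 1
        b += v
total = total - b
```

v=11: not even, total = 0+1 = 1; b=12
v=5: not even, total = 1+1 = 2; b=17
v=13: not even, total = 2+1 = 3; b=30
v=-2: even, total = 3+(-2) = 1; b=31
v=10: even, total = 1+10 = 11; b=32
v=9: not even, total = 11+1 = 12; b=41
v=7: not even, total = 12+1 = 13; b=48
v=2: even, total = 13+2 = 15; b=49
v=2: even, total = 15+2 = 17; b=50
total-b = 17-50 = -33

-33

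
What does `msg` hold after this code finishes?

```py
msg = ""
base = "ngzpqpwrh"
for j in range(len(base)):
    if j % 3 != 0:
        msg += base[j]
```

j=0: skip
j=1: add 'g' → 'g'
j=2: add 'z' → 'gz'
j=3: skip
j=4: add 'q' → 'gzq'
j=5: add 'p' → 'gzqp'
j=6: skip
j=7: add 'r' → 'gzqpr'
j=8: add 'h' → 'gzqprh'

'gzqprh'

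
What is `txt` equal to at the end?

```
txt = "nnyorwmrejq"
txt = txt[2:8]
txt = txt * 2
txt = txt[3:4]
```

'w'

slice [2:8] → 'yorwmr'
repeat ×2 → 'yorwmryorwmr'
slice [3:4] → 'w'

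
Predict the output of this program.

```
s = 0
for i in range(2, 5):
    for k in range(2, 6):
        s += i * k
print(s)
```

126

i=2,k=2: s = 0+4 = 4
i=2,k=3: s = 4+6 = 10
i=2,k=4: s = 10+8 = 18
i=2,k=5: s = 18+10 = 28
i=3,k=2: s = 28+6 = 34
i=3,k=3: s = 34+9 = 43
i=3,k=4: s = 43+12 = 55
i=3,k=5: s = 55+15 = 70
i=4,k=2: s = 70+8 = 78
i=4,k=3: s = 78+12 = 90
i=4,k=4: s = 90+16 = 106
i=4,k=5: s = 106+20 = 126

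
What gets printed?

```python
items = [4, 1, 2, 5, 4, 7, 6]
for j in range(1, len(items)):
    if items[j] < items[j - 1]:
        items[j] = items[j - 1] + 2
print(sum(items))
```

j=1: 1<4, items[1] = 4+2 = 6 → [4, 6, 2, 5, 4, 7, 6]
j=2: 2<6, items[2] = 6+2 = 8 → [4, 6, 8, 5, 4, 7, 6]
j=3: 5<8, items[3] = 8+2 = 10 → [4, 6, 8, 10, 4, 7, 6]
j=4: 4<10, items[4] = 10+2 = 12 → [4, 6, 8, 10, 12, 7, 6]
j=5: 7<12, items[5] = 12+2 = 14 → [4, 6, 8, 10, 12, 14, 6]
j=6: 6<14, items[6] = 14+2 = 16 → [4, 6, 8, 10, 12, 14, 16]
sum = 70

70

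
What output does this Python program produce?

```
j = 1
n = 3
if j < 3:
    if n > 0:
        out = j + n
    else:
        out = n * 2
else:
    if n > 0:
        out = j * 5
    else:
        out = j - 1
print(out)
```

4

j=1, n=3
j < 3 is True; n > 0 is True
→ out = j + n = 4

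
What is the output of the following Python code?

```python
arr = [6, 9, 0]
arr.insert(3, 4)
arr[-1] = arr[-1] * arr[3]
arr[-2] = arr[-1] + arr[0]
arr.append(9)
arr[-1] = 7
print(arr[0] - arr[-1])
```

-1

insert 4 at 3 → [6, 9, 0, 4]
arr[-1] = arr[-1]*arr[3] = 4*4 = 16 → [6, 9, 0, 16]
arr[-2] = arr[-1]+arr[0] = 16+6 = 22 → [6, 9, 22, 16]
append 9 → [6, 9, 22, 16, 9]
arr[-1] = 7 → [6, 9, 22, 16, 7]
arr[0]-arr[-1] = 6-7 = -1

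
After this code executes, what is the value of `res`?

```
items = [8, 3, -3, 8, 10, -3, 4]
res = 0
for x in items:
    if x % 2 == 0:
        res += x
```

30

x=8: even, res = 0+8 = 8
x=3: not even
x=-3: not even
x=8: even, res = 8+8 = 16
x=10: even, res = 16+10 = 26
x=-3: not even
x=4: even, res = 26+4 = 30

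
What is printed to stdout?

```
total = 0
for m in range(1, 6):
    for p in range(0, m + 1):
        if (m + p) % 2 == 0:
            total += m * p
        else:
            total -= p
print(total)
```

73

m=1,p=0: odd sum, total = 0-0 = 0
m=1,p=1: even sum, total = 0+1 = 1
m=2,p=0: even sum, total = 1+0 = 1
m=2,p=1: odd sum, total = 1-1 = 0
m=2,p=2: even sum, total = 0+4 = 4
m=3,p=0: odd sum, total = 4-0 = 4
m=3,p=1: even sum, total = 4+3 = 7
m=3,p=2: odd sum, total = 7-2 = 5
m=3,p=3: even sum, total = 5+9 = 14
m=4,p=0: even sum, total = 14+0 = 14
m=4,p=1: odd sum, total = 14-1 = 13
m=4,p=2: even sum, total = 13+8 = 21
m=4,p=3: odd sum, total = 21-3 = 18
m=4,p=4: even sum, total = 18+16 = 34
m=5,p=0: odd sum, total = 34-0 = 34
m=5,p=1: even sum, total = 34+5 = 39
m=5,p=2: odd sum, total = 39-2 = 37
m=5,p=3: even sum, total = 37+15 = 52
m=5,p=4: odd sum, total = 52-4 = 48
m=5,p=5: even sum, total = 48+25 = 73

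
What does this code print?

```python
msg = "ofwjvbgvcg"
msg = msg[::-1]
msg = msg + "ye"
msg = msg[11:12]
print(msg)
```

e

reverse → 'gcvgbvjwfo'
+ 'ye' → 'gcvgbvjwfoye'
slice [11:12] → 'e'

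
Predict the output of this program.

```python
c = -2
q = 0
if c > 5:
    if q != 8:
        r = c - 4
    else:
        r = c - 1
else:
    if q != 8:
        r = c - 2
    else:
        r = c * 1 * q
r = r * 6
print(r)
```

c=-2, q=0
c > 5 is False; q != 8 is True
→ r = c - 2 = -4
r = (-4)*6 = -24

-24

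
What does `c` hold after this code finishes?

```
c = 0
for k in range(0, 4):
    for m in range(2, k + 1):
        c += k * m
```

k=2,m=2: c = 0+4 = 4
k=3,m=2: c = 4+6 = 10
k=3,m=3: c = 10+9 = 19

19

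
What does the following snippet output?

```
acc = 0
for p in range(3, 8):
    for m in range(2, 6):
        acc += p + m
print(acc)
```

170

p=3,m=2: acc = 0+5 = 5
p=3,m=3: acc = 5+6 = 11
p=3,m=4: acc = 11+7 = 18
p=3,m=5: acc = 18+8 = 26
p=4,m=2: acc = 26+6 = 32
p=4,m=3: acc = 32+7 = 39
p=4,m=4: acc = 39+8 = 47
p=4,m=5: acc = 47+9 = 56
p=5,m=2: acc = 56+7 = 63
p=5,m=3: acc = 63+8 = 71
p=5,m=4: acc = 71+9 = 80
p=5,m=5: acc = 80+10 = 90
p=6,m=2: acc = 90+8 = 98
p=6,m=3: acc = 98+9 = 107
p=6,m=4: acc = 107+10 = 117
p=6,m=5: acc = 117+11 = 128
p=7,m=2: acc = 128+9 = 137
p=7,m=3: acc = 137+10 = 147
p=7,m=4: acc = 147+11 = 158
p=7,m=5: acc = 158+12 = 170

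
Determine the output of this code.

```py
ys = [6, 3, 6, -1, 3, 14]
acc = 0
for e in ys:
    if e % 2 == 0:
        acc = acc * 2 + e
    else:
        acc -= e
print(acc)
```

e=6: even, acc = 0*2+6 = 6
e=3: not even, acc = 6-3 = 3
e=6: even, acc = 3*2+6 = 12
e=-1: not even, acc = 12-(-1) = 13
e=3: not even, acc = 13-3 = 10
e=14: even, acc = 10*2+14 = 34

34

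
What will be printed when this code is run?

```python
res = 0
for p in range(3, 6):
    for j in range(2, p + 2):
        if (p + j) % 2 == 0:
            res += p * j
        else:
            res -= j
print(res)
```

p=3,j=2: odd sum, res = 0-2 = -2
p=3,j=3: even sum, res = (-2)+9 = 7
p=3,j=4: odd sum, res = 7-4 = 3
p=4,j=2: even sum, res = 3+8 = 11
p=4,j=3: odd sum, res = 11-3 = 8
p=4,j=4: even sum, res = 8+16 = 24
p=4,j=5: odd sum, res = 24-5 = 19
p=5,j=2: odd sum, res = 19-2 = 17
p=5,j=3: even sum, res = 17+15 = 32
p=5,j=4: odd sum, res = 32-4 = 28
p=5,j=5: even sum, res = 28+25 = 53
p=5,j=6: odd sum, res = 53-6 = 47

47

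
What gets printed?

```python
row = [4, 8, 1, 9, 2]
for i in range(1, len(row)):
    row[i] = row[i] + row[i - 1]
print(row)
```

i=1: row[1] = 8+4 = 12 → [4, 12, 1, 9, 2]
i=2: row[2] = 1+12 = 13 → [4, 12, 13, 9, 2]
i=3: row[3] = 9+13 = 22 → [4, 12, 13, 22, 2]
i=4: row[4] = 2+22 = 24 → [4, 12, 13, 22, 24]

[4, 12, 13, 22, 24]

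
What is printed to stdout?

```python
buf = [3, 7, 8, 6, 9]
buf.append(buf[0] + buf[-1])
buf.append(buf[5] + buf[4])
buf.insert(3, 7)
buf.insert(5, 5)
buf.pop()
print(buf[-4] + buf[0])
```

append buf[0]+buf[-1] = 3+9 = 12 → [3, 7, 8, 6, 9, 12]
append buf[5]+buf[4] = 12+9 = 21 → [3, 7, 8, 6, 9, 12, 21]
insert 7 at 3 → [3, 7, 8, 7, 6, 9, 12, 21]
insert 5 at 5 → [3, 7, 8, 7, 6, 5, 9, 12, 21]
pop() removes 21 → [3, 7, 8, 7, 6, 5, 9, 12]
buf[-4]+buf[0] = 6+3 = 9

9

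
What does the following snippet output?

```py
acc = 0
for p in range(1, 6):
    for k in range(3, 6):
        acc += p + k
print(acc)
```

105

p=1,k=3: acc = 0+4 = 4
p=1,k=4: acc = 4+5 = 9
p=1,k=5: acc = 9+6 = 15
p=2,k=3: acc = 15+5 = 20
p=2,k=4: acc = 20+6 = 26
p=2,k=5: acc = 26+7 = 33
p=3,k=3: acc = 33+6 = 39
p=3,k=4: acc = 39+7 = 46
p=3,k=5: acc = 46+8 = 54
p=4,k=3: acc = 54+7 = 61
p=4,k=4: acc = 61+8 = 69
p=4,k=5: acc = 69+9 = 78
p=5,k=3: acc = 78+8 = 86
p=5,k=4: acc = 86+9 = 95
p=5,k=5: acc = 95+10 = 105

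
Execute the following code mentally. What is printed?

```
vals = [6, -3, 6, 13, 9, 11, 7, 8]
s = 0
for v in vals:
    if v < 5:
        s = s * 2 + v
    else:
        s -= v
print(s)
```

v=6: not <5, s = 0-6 = -6
v=-3: <5, s = (-6)*2+(-3) = -15
v=6: not <5, s = (-15)-6 = -21
v=13: not <5, s = (-21)-13 = -34
v=9: not <5, s = (-34)-9 = -43
v=11: not <5, s = (-43)-11 = -54
v=7: not <5, s = (-54)-7 = -61
v=8: not <5, s = (-61)-8 = -69

-69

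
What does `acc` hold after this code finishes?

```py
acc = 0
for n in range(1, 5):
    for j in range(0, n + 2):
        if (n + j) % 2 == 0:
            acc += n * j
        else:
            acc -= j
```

n=1,j=0: odd sum, acc = 0-0 = 0
n=1,j=1: even sum, acc = 0+1 = 1
n=1,j=2: odd sum, acc = 1-2 = -1
n=2,j=0: even sum, acc = (-1)+0 = -1
n=2,j=1: odd sum, acc = (-1)-1 = -2
n=2,j=2: even sum, acc = (-2)+4 = 2
n=2,j=3: odd sum, acc = 2-3 = -1
n=3,j=0: odd sum, acc = (-1)-0 = -1
n=3,j=1: even sum, acc = (-1)+3 = 2
n=3,j=2: odd sum, acc = 2-2 = 0
n=3,j=3: even sum, acc = 0+9 = 9
n=3,j=4: odd sum, acc = 9-4 = 5
n=4,j=0: even sum, acc = 5+0 = 5
n=4,j=1: odd sum, acc = 5-1 = 4
n=4,j=2: even sum, acc = 4+8 = 12
n=4,j=3: odd sum, acc = 12-3 = 9
n=4,j=4: even sum, acc = 9+16 = 25
n=4,j=5: odd sum, acc = 25-5 = 20

20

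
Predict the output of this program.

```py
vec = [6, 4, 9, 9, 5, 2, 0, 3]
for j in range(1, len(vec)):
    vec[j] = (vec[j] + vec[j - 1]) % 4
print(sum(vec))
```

20

j=1: vec[1] = (4+6)%4 = 2 → [6, 2, 9, 9, 5, 2, 0, 3]
j=2: vec[2] = (9+2)%4 = 3 → [6, 2, 3, 9, 5, 2, 0, 3]
j=3: vec[3] = (9+3)%4 = 0 → [6, 2, 3, 0, 5, 2, 0, 3]
j=4: vec[4] = (5+0)%4 = 1 → [6, 2, 3, 0, 1, 2, 0, 3]
j=5: vec[5] = (2+1)%4 = 3 → [6, 2, 3, 0, 1, 3, 0, 3]
j=6: vec[6] = (0+3)%4 = 3 → [6, 2, 3, 0, 1, 3, 3, 3]
j=7: vec[7] = (3+3)%4 = 2 → [6, 2, 3, 0, 1, 3, 3, 2]
sum = 20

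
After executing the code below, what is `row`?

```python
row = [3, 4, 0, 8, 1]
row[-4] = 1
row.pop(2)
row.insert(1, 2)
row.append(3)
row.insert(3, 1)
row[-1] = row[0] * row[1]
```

[3, 2, 1, 1, 8, 1, 6]

row[-4] = 1 → [3, 1, 0, 8, 1]
pop(2) removes 0 → [3, 1, 8, 1]
insert 2 at 1 → [3, 2, 1, 8, 1]
append 3 → [3, 2, 1, 8, 1, 3]
insert 1 at 3 → [3, 2, 1, 1, 8, 1, 3]
row[-1] = row[0]*row[1] = 3*2 = 6 → [3, 2, 1, 1, 8, 1, 6]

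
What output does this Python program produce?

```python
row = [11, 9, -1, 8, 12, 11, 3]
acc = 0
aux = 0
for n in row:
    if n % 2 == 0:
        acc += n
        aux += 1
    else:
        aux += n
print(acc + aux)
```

n=11: not even; aux=11
n=9: not even; aux=20
n=-1: not even; aux=19
n=8: even, acc = 0+8 = 8; aux=20
n=12: even, acc = 8+12 = 20; aux=21
n=11: not even; aux=32
n=3: not even; aux=35
acc+aux = 20+35 = 55

55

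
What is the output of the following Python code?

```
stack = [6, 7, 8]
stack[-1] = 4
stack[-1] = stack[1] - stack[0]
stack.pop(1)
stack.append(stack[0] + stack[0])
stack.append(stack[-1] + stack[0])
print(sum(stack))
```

stack[-1] = 4 → [6, 7, 4]
stack[-1] = stack[1]-stack[0] = 7-6 = 1 → [6, 7, 1]
pop(1) removes 7 → [6, 1]
append stack[0]+stack[0] = 6+6 = 12 → [6, 1, 12]
append stack[-1]+stack[0] = 12+6 = 18 → [6, 1, 12, 18]
sum = 37

37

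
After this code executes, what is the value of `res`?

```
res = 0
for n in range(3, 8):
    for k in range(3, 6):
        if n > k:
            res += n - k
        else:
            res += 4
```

n=3,k=3: not 3>3, res = 0+4 = 4
n=3,k=4: not 3>4, res = 4+4 = 8
n=3,k=5: not 3>5, res = 8+4 = 12
n=4,k=3: 4>3, res = 12+1 = 13
n=4,k=4: not 4>4, res = 13+4 = 17
n=4,k=5: not 4>5, res = 17+4 = 21
n=5,k=3: 5>3, res = 21+2 = 23
n=5,k=4: 5>4, res = 23+1 = 24
n=5,k=5: not 5>5, res = 24+4 = 28
n=6,k=3: 6>3, res = 28+3 = 31
n=6,k=4: 6>4, res = 31+2 = 33
n=6,k=5: 6>5, res = 33+1 = 34
n=7,k=3: 7>3, res = 34+4 = 38
n=7,k=4: 7>4, res = 38+3 = 41
n=7,k=5: 7>5, res = 41+2 = 43

43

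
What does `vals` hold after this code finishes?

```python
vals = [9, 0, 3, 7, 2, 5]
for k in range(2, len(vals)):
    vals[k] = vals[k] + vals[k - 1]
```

[9, 0, 3, 10, 12, 17]

k=2: vals[2] = 3+0 = 3 → [9, 0, 3, 7, 2, 5]
k=3: vals[3] = 7+3 = 10 → [9, 0, 3, 10, 2, 5]
k=4: vals[4] = 2+10 = 12 → [9, 0, 3, 10, 12, 5]
k=5: vals[5] = 5+12 = 17 → [9, 0, 3, 10, 12, 17]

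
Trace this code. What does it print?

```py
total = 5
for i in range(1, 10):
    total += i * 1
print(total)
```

50

i=1: total = 5+1*1 = 6
i=2: total = 6+2*1 = 8
i=3: total = 8+3*1 = 11
i=4: total = 11+4*1 = 15
i=5: total = 15+5*1 = 20
i=6: total = 20+6*1 = 26
i=7: total = 26+7*1 = 33
i=8: total = 33+8*1 = 41
i=9: total = 41+9*1 = 50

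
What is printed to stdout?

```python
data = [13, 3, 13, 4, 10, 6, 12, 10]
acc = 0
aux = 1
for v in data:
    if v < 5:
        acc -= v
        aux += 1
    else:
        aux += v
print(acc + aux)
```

v=13: not <5; aux=14
v=3: <5, acc = 0-3 = -3; aux=15
v=13: not <5; aux=28
v=4: <5, acc = (-3)-4 = -7; aux=29
v=10: not <5; aux=39
v=6: not <5; aux=45
v=12: not <5; aux=57
v=10: not <5; aux=67
acc+aux = (-7)+67 = 60

60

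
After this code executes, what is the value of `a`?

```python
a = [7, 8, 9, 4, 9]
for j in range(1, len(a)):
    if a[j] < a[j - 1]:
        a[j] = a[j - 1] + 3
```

[7, 8, 9, 12, 15]

j=1: 8>=7, unchanged → [7, 8, 9, 4, 9]
j=2: 9>=8, unchanged → [7, 8, 9, 4, 9]
j=3: 4<9, a[3] = 9+3 = 12 → [7, 8, 9, 12, 9]
j=4: 9<12, a[4] = 12+3 = 15 → [7, 8, 9, 12, 15]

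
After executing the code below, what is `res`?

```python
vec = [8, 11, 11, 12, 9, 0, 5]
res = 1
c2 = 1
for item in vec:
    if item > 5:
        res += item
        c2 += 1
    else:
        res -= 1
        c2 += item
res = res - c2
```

39

item=8: >5, res = 1+8 = 9; c2=2
item=11: >5, res = 9+11 = 20; c2=3
item=11: >5, res = 20+11 = 31; c2=4
item=12: >5, res = 31+12 = 43; c2=5
item=9: >5, res = 43+9 = 52; c2=6
item=0: not >5, res = 52-1 = 51; c2=6
item=5: not >5, res = 51-1 = 50; c2=11
res-c2 = 50-11 = 39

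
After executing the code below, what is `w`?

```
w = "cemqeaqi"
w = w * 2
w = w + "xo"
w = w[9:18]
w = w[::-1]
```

repeat ×2 → 'cemqeaqicemqeaqi'
+ 'xo' → 'cemqeaqicemqeaqixo'
slice [9:18] → 'emqeaqixo'
reverse → 'oxiqaeqme'

'oxiqaeqme'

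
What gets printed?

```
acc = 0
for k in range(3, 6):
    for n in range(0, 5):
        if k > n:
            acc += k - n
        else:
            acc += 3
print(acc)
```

40

k=3,n=0: 3>0, acc = 0+3 = 3
k=3,n=1: 3>1, acc = 3+2 = 5
k=3,n=2: 3>2, acc = 5+1 = 6
k=3,n=3: not 3>3, acc = 6+3 = 9
k=3,n=4: not 3>4, acc = 9+3 = 12
k=4,n=0: 4>0, acc = 12+4 = 16
k=4,n=1: 4>1, acc = 16+3 = 19
k=4,n=2: 4>2, acc = 19+2 = 21
k=4,n=3: 4>3, acc = 21+1 = 22
k=4,n=4: not 4>4, acc = 22+3 = 25
k=5,n=0: 5>0, acc = 25+5 = 30
k=5,n=1: 5>1, acc = 30+4 = 34
k=5,n=2: 5>2, acc = 34+3 = 37
k=5,n=3: 5>3, acc = 37+2 = 39
k=5,n=4: 5>4, acc = 39+1 = 40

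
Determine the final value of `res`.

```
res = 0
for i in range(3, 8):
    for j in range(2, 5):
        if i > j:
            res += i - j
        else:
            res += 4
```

i=3,j=2: 3>2, res = 0+1 = 1
i=3,j=3: not 3>3, res = 1+4 = 5
i=3,j=4: not 3>4, res = 5+4 = 9
i=4,j=2: 4>2, res = 9+2 = 11
i=4,j=3: 4>3, res = 11+1 = 12
i=4,j=4: not 4>4, res = 12+4 = 16
i=5,j=2: 5>2, res = 16+3 = 19
i=5,j=3: 5>3, res = 19+2 = 21
i=5,j=4: 5>4, res = 21+1 = 22
i=6,j=2: 6>2, res = 22+4 = 26
i=6,j=3: 6>3, res = 26+3 = 29
i=6,j=4: 6>4, res = 29+2 = 31
i=7,j=2: 7>2, res = 31+5 = 36
i=7,j=3: 7>3, res = 36+4 = 40
i=7,j=4: 7>4, res = 40+3 = 43

43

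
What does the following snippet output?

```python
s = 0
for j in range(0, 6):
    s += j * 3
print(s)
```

45

j=0: s = 0+0*3 = 0
j=1: s = 0+1*3 = 3
j=2: s = 3+2*3 = 9
j=3: s = 9+3*3 = 18
j=4: s = 18+4*3 = 30
j=5: s = 30+5*3 = 45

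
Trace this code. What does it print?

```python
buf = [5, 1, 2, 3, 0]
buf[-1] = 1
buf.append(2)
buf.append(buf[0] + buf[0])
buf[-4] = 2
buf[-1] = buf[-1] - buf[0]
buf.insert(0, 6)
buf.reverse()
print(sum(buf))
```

24

buf[-1] = 1 → [5, 1, 2, 3, 1]
append 2 → [5, 1, 2, 3, 1, 2]
append buf[0]+buf[0] = 5+5 = 10 → [5, 1, 2, 3, 1, 2, 10]
buf[-4] = 2 → [5, 1, 2, 2, 1, 2, 10]
buf[-1] = buf[-1]-buf[0] = 10-5 = 5 → [5, 1, 2, 2, 1, 2, 5]
insert 6 at 0 → [6, 5, 1, 2, 2, 1, 2, 5]
reverse → [5, 2, 1, 2, 2, 1, 5, 6]
sum = 24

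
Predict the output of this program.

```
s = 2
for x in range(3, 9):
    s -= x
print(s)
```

-31

x=3: s = 2-3 = -1
x=4: s = (-1)-4 = -5
x=5: s = (-5)-5 = -10
x=6: s = (-10)-6 = -16
x=7: s = (-16)-7 = -23
x=8: s = (-23)-8 = -31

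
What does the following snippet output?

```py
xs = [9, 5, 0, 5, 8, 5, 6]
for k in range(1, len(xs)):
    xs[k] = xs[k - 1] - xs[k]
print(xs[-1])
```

-20

k=1: xs[1] = 9-5 = 4 → [9, 4, 0, 5, 8, 5, 6]
k=2: xs[2] = 4-0 = 4 → [9, 4, 4, 5, 8, 5, 6]
k=3: xs[3] = 4-5 = -1 → [9, 4, 4, -1, 8, 5, 6]
k=4: xs[4] = (-1)-8 = -9 → [9, 4, 4, -1, -9, 5, 6]
k=5: xs[5] = (-9)-5 = -14 → [9, 4, 4, -1, -9, -14, 6]
k=6: xs[6] = (-14)-6 = -20 → [9, 4, 4, -1, -9, -14, -20]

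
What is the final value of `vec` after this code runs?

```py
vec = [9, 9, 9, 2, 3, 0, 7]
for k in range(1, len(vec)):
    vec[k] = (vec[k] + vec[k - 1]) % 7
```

k=1: vec[1] = (9+9)%7 = 4 → [9, 4, 9, 2, 3, 0, 7]
k=2: vec[2] = (9+4)%7 = 6 → [9, 4, 6, 2, 3, 0, 7]
k=3: vec[3] = (2+6)%7 = 1 → [9, 4, 6, 1, 3, 0, 7]
k=4: vec[4] = (3+1)%7 = 4 → [9, 4, 6, 1, 4, 0, 7]
k=5: vec[5] = (0+4)%7 = 4 → [9, 4, 6, 1, 4, 4, 7]
k=6: vec[6] = (7+4)%7 = 4 → [9, 4, 6, 1, 4, 4, 4]

[9, 4, 6, 1, 4, 4, 4]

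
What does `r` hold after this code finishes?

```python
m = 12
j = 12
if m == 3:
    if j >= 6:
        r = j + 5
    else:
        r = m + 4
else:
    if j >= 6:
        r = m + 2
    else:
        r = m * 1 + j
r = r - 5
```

m=12, j=12
m == 3 is False; j >= 6 is True
→ r = m + 2 = 14
r = 14-5 = 9

9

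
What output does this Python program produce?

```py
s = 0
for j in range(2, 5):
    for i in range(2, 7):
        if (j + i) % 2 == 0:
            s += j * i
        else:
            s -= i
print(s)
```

68

j=2,i=2: even sum, s = 0+4 = 4
j=2,i=3: odd sum, s = 4-3 = 1
j=2,i=4: even sum, s = 1+8 = 9
j=2,i=5: odd sum, s = 9-5 = 4
j=2,i=6: even sum, s = 4+12 = 16
j=3,i=2: odd sum, s = 16-2 = 14
j=3,i=3: even sum, s = 14+9 = 23
j=3,i=4: odd sum, s = 23-4 = 19
j=3,i=5: even sum, s = 19+15 = 34
j=3,i=6: odd sum, s = 34-6 = 28
j=4,i=2: even sum, s = 28+8 = 36
j=4,i=3: odd sum, s = 36-3 = 33
j=4,i=4: even sum, s = 33+16 = 49
j=4,i=5: odd sum, s = 49-5 = 44
j=4,i=6: even sum, s = 44+24 = 68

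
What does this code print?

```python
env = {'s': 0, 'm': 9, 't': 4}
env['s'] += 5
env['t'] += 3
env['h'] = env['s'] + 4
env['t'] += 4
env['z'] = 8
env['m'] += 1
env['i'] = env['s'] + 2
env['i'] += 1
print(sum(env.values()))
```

51

env['s'] = 0+5 = 5 → {'s': 5, 'm': 9, 't': 4}
env['t'] = 4+3 = 7 → {'s': 5, 'm': 9, 't': 7}
env['h'] = env['s']+4 = 9 → {'s': 5, 'm': 9, 't': 7, 'h': 9}
env['t'] = 7+4 = 11 → {'s': 5, 'm': 9, 't': 11, 'h': 9}
env['z'] = 8 → {'s': 5, 'm': 9, 't': 11, 'h': 9, 'z': 8}
env['m'] = 9+1 = 10 → {'s': 5, 'm': 10, 't': 11, 'h': 9, 'z': 8}
env['i'] = env['s']+2 = 7 → {'s': 5, 'm': 10, 't': 11, 'h': 9, 'z': 8, 'i': 7}
env['i'] = 7+1 = 8 → {'s': 5, 'm': 10, 't': 11, 'h': 9, 'z': 8, 'i': 8}
sum of values = 51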